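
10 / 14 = 5 / 7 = 0.71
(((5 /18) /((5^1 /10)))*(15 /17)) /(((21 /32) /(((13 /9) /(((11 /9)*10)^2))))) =104 /14399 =0.01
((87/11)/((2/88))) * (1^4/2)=174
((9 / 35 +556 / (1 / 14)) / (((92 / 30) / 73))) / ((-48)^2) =19888777 / 247296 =80.42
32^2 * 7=7168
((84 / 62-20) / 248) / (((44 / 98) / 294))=-2081667 / 42284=-49.23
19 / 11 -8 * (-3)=283 / 11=25.73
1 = 1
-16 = -16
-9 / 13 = -0.69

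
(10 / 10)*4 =4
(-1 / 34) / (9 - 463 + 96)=1 / 12172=0.00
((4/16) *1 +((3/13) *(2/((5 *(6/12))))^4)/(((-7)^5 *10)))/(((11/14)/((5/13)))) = 682782839/5579323750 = 0.12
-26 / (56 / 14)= -13 / 2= -6.50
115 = 115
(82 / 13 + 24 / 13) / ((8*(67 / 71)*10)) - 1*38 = -1320157 / 34840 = -37.89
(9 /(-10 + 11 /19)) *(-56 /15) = 3192 /895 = 3.57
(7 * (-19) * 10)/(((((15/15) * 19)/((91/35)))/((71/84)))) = -923/6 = -153.83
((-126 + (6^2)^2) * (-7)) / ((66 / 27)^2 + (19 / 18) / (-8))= -10614240 / 7573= -1401.59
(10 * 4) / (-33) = -40 / 33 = -1.21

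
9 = 9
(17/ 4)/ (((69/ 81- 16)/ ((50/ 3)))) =-3825/ 818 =-4.68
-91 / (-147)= 13 / 21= 0.62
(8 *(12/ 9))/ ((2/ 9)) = 48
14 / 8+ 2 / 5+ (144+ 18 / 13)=38359 / 260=147.53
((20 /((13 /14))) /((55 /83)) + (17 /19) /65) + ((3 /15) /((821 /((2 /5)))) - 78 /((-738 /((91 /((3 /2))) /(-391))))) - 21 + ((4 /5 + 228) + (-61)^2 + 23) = 32057382849850786 /8045924032575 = 3984.30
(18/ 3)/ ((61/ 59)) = 354/ 61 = 5.80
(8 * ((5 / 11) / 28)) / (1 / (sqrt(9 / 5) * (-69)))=-414 * sqrt(5) / 77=-12.02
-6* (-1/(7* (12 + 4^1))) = 3/56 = 0.05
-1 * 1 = -1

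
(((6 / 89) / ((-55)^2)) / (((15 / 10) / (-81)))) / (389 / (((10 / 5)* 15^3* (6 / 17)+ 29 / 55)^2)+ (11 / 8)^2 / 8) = -823460203421632512 / 161753720387307315025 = -0.01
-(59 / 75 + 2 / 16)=-547 / 600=-0.91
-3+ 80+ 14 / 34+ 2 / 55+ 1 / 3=218177 / 2805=77.78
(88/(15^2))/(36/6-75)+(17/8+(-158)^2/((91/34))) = 105441932311/11302200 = 9329.33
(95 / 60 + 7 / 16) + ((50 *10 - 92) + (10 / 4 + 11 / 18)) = 59491 / 144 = 413.13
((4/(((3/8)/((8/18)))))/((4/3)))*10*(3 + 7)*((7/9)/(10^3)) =112/405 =0.28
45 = 45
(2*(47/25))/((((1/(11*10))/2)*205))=4136/1025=4.04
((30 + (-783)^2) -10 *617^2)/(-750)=3193771/750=4258.36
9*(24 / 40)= 27 / 5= 5.40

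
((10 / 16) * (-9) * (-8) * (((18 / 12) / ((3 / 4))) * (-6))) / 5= -108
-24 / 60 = -2 / 5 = -0.40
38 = 38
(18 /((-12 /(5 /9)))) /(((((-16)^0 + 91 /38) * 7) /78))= -2470 /903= -2.74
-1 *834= -834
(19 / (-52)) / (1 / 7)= -133 / 52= -2.56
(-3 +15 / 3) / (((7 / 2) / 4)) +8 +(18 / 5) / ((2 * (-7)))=351 / 35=10.03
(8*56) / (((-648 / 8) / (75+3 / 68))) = -7056 / 17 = -415.06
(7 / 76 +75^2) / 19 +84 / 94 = 20153477 / 67868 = 296.95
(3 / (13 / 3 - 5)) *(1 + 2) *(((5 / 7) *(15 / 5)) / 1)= -405 / 14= -28.93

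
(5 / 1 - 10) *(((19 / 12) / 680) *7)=-133 / 1632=-0.08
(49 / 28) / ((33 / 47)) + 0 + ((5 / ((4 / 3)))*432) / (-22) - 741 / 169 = -129607 / 1716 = -75.53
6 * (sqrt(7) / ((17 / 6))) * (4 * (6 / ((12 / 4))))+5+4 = 9+288 * sqrt(7) / 17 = 53.82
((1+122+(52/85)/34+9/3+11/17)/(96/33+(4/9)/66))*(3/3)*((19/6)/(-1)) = -137.56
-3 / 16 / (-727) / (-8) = -3 / 93056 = -0.00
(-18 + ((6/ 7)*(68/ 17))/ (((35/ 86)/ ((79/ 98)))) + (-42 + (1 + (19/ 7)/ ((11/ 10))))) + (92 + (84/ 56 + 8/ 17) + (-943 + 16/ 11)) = -897.32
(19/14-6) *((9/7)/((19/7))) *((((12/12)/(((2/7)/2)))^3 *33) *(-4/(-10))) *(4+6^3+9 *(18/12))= -2325033.24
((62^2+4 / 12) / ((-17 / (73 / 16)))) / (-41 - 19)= 841909 / 48960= 17.20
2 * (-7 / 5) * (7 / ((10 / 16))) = -784 / 25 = -31.36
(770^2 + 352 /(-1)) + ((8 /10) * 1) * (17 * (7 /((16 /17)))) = 11852983 /20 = 592649.15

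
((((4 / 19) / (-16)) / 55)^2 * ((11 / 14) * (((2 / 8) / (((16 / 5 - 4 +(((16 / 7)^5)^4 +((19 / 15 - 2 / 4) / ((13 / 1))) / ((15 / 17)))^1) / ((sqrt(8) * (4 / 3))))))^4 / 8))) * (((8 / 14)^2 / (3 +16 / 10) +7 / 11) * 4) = 0.00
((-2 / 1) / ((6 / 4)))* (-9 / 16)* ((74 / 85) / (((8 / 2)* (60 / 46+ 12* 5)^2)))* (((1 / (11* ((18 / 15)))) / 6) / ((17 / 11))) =19573 / 55157846400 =0.00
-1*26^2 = -676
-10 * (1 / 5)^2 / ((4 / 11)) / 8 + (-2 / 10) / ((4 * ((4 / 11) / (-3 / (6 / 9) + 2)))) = 33 / 160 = 0.21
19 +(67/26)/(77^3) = 225527369/11869858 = 19.00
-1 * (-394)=394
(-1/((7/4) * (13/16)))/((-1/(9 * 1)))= 576/91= 6.33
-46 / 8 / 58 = -23 / 232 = -0.10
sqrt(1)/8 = 1/8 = 0.12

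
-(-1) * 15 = 15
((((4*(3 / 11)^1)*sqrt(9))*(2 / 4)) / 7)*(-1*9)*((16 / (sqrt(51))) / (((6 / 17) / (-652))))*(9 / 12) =70416*sqrt(51) / 77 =6530.79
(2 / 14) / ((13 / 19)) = 19 / 91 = 0.21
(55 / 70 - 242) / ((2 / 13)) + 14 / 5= -219113 / 140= -1565.09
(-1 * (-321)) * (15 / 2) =4815 / 2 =2407.50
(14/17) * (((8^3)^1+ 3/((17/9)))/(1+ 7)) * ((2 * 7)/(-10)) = -74.02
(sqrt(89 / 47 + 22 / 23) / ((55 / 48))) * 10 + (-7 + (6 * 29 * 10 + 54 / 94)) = 96 * sqrt(3330561) / 11891 + 81478 / 47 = 1748.31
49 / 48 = 1.02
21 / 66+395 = 8697 / 22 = 395.32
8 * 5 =40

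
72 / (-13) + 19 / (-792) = -57271 / 10296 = -5.56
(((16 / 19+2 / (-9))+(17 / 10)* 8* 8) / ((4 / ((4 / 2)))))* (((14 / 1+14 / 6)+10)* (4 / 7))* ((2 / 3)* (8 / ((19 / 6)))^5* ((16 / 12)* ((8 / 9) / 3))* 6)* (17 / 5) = 33727041903788032 / 74097262575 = 455172.58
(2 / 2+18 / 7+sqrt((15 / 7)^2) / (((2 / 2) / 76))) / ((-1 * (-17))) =1165 / 119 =9.79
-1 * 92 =-92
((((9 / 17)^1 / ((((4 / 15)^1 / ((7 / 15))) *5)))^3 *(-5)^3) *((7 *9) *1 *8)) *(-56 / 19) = 110270727 / 93347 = 1181.30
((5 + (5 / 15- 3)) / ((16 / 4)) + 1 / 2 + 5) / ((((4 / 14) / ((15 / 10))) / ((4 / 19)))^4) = 4732371 / 521284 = 9.08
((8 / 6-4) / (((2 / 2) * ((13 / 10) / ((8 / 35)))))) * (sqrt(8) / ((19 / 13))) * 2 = -1.81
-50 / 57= -0.88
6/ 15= 2/ 5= 0.40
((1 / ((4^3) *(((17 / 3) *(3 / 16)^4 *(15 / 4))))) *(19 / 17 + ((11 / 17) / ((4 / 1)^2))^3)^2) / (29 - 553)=-6245815700569 / 4403557676072960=-0.00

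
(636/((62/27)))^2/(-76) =-1009.36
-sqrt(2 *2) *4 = -8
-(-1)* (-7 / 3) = -7 / 3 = -2.33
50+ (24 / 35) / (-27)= 15742 / 315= 49.97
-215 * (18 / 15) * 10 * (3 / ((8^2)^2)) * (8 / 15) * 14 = -14.11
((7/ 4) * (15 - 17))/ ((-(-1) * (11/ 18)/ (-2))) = 126/ 11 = 11.45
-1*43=-43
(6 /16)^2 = 9 /64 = 0.14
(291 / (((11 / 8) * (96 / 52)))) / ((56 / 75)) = 94575 / 616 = 153.53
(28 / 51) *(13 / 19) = 364 / 969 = 0.38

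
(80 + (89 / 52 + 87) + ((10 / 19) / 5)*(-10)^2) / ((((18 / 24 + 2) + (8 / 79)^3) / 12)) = 1047729568716 / 1340092819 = 781.83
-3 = -3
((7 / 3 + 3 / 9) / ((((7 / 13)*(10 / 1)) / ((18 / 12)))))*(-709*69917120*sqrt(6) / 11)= -36824348288*sqrt(6) / 11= -8200078492.38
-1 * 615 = -615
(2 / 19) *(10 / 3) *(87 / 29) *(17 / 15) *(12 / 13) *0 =0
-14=-14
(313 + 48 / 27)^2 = 8025889 / 81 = 99085.05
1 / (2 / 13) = 13 / 2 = 6.50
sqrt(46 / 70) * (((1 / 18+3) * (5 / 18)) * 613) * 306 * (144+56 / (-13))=520424740 * sqrt(805) / 819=18029013.85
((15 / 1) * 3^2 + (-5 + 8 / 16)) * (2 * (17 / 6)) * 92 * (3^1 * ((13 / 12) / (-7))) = -442221 / 14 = -31587.21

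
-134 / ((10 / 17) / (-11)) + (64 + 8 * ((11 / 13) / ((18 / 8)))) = 1505093 / 585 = 2572.81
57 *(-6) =-342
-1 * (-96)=96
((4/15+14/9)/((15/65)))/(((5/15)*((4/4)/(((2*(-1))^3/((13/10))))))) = -145.78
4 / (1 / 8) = 32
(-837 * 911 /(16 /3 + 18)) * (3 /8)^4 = -185289201 /286720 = -646.24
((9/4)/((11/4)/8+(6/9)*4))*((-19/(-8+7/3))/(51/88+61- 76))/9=-13376/692733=-0.02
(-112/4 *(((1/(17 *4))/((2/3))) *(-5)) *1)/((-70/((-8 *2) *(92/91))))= 1104/1547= 0.71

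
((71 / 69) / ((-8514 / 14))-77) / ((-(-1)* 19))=-22617938 / 5580927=-4.05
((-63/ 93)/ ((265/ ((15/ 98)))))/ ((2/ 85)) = -765/ 46004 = -0.02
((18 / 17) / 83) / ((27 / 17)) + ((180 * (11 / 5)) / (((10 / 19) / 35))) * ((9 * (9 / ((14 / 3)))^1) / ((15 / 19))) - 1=720818656 / 1245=578970.81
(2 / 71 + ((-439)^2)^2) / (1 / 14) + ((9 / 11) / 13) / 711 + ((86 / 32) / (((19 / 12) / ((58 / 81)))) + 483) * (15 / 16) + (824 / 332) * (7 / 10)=947112961140230868486769 / 1821443326560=519979374230.08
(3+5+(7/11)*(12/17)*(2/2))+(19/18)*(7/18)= 536791/60588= 8.86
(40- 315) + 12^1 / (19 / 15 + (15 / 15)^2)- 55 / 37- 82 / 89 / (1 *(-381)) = -5784145642 / 21328761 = -271.19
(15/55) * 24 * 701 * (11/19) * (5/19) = 252360/361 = 699.06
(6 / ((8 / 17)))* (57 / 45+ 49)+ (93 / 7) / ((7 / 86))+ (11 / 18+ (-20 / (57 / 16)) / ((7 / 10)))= 33378398 / 41895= 796.72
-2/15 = -0.13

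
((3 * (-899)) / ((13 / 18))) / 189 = -1798 / 91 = -19.76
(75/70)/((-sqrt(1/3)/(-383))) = 5745 * sqrt(3)/14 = 710.76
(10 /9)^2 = 100 /81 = 1.23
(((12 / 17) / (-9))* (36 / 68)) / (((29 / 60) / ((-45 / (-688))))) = -0.01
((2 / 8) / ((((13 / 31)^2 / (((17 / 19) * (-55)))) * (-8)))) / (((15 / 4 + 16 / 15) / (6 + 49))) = 43605375 / 436696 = 99.85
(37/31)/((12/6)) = 37/62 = 0.60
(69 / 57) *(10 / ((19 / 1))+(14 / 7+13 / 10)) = 16721 / 3610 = 4.63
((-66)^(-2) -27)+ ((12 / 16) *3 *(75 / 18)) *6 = 63707 / 2178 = 29.25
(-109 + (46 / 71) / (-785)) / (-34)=6075161 / 1894990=3.21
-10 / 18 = -5 / 9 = -0.56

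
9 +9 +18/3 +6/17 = 414/17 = 24.35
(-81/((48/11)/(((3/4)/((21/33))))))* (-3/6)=9801/896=10.94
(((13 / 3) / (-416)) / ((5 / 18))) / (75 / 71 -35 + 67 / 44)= 781 / 675220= 0.00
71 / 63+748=47195 / 63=749.13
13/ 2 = 6.50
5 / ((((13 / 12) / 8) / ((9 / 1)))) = 4320 / 13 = 332.31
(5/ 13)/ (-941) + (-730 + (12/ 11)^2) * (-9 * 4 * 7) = 271852392571/ 1480193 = 183660.10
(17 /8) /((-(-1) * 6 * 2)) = 17 /96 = 0.18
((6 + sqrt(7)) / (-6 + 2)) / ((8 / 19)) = -57 / 16 - 19 * sqrt(7) / 32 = -5.13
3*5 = 15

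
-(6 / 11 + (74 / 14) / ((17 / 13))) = -6005 / 1309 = -4.59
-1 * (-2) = 2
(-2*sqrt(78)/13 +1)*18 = 18-36*sqrt(78)/13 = -6.46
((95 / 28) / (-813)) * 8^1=-190 / 5691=-0.03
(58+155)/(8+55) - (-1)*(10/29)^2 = 61811/17661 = 3.50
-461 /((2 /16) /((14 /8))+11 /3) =-19362 /157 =-123.32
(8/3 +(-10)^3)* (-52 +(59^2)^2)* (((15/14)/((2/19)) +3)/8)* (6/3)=-278710224309/7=-39815746329.86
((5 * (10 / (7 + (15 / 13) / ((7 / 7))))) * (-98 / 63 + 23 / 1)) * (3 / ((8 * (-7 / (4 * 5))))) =-313625 / 2226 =-140.89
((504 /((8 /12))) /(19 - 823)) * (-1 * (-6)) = -378 /67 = -5.64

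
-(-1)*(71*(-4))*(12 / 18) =-568 / 3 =-189.33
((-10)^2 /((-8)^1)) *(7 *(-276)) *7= 169050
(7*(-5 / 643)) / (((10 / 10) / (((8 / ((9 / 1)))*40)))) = -11200 / 5787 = -1.94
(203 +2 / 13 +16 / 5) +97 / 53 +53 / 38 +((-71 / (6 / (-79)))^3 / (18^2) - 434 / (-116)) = 334991575386248251 / 132843278880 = 2521705.11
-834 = -834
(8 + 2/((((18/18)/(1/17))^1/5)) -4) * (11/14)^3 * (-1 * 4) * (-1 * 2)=103818/5831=17.80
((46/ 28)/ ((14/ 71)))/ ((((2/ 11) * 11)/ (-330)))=-269445/ 196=-1374.72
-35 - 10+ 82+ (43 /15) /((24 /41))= 15083 /360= 41.90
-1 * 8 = -8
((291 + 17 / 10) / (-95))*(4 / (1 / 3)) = -17562 / 475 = -36.97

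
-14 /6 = -2.33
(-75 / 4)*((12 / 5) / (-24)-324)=6076.88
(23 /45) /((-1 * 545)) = -23 /24525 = -0.00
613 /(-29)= -613 /29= -21.14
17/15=1.13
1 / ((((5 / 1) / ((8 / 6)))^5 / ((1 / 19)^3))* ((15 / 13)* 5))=13312 / 390641484375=0.00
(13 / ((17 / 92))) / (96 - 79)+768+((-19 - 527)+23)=72001 / 289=249.14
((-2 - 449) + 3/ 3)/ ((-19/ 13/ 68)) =397800/ 19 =20936.84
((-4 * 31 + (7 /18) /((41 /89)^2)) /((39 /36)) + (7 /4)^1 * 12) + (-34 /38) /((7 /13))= -814663222 /8719347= -93.43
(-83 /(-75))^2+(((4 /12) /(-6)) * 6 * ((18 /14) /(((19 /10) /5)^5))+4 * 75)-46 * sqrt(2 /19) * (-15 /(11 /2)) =1380 * sqrt(38) /209+24094886859577 /97496398125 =287.84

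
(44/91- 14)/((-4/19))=11685/182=64.20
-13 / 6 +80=467 / 6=77.83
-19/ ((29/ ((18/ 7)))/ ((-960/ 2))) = 164160/ 203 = 808.67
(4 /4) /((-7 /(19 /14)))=-19 /98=-0.19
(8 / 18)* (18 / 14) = 4 / 7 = 0.57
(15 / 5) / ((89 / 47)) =141 / 89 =1.58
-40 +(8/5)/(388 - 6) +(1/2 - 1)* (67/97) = -7474009/185270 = -40.34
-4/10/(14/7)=-1/5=-0.20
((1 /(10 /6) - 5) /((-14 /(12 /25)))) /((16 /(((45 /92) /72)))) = 33 /515200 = 0.00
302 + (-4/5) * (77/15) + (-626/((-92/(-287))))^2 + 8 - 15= 605266806847/158700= 3813905.53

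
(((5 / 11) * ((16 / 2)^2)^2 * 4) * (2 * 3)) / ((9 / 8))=1310720 / 33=39718.79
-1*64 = -64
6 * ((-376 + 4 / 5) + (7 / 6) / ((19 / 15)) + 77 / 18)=-632702 / 285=-2220.01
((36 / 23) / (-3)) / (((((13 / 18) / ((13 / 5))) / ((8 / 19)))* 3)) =-576 / 2185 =-0.26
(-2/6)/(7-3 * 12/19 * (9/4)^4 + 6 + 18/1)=1216/64059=0.02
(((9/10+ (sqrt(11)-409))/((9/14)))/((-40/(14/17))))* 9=199969/1700-49* sqrt(11)/170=116.67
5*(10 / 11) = 50 / 11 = 4.55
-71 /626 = -0.11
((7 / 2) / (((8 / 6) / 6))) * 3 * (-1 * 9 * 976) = -415044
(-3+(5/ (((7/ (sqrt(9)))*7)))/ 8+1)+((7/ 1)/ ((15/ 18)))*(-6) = -102629/ 1960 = -52.36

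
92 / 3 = 30.67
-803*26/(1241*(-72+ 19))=286/901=0.32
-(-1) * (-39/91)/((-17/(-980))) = -420/17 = -24.71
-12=-12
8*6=48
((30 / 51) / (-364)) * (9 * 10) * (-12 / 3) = 0.58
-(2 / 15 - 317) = 4753 / 15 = 316.87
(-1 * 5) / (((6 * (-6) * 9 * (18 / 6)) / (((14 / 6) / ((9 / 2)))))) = 35 / 13122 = 0.00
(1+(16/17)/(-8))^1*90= 1350/17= 79.41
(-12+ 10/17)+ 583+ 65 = 10822/17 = 636.59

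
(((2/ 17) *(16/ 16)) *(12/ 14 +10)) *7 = 152/ 17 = 8.94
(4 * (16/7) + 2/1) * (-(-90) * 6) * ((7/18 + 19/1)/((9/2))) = 181480/7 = 25925.71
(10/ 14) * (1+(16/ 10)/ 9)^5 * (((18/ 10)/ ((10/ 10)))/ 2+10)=45583308737/ 2583393750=17.64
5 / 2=2.50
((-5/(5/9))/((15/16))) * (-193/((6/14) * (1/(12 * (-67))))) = -17379264/5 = -3475852.80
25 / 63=0.40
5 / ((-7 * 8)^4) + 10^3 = 9834496005 / 9834496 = 1000.00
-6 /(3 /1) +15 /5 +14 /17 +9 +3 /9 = 569 /51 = 11.16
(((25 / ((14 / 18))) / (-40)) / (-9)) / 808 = 5 / 45248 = 0.00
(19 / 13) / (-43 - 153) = -19 / 2548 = -0.01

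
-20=-20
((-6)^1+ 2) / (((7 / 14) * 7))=-8 / 7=-1.14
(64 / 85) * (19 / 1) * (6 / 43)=7296 / 3655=2.00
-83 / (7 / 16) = -1328 / 7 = -189.71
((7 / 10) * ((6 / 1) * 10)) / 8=21 / 4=5.25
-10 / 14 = -5 / 7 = -0.71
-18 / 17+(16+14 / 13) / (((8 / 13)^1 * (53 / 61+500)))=-2084709 / 2077604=-1.00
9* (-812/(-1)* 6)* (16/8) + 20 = 87716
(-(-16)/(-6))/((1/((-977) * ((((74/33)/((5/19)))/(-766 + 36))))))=-5494648/180675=-30.41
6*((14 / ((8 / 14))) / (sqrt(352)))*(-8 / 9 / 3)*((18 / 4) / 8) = -49*sqrt(22) / 176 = -1.31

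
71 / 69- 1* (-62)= 4349 / 69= 63.03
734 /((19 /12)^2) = 105696 /361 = 292.79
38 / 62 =19 / 31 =0.61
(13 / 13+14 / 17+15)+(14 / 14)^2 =303 / 17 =17.82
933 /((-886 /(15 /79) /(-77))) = 1077615 /69994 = 15.40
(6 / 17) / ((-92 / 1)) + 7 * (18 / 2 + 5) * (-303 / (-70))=1658607 / 3910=424.20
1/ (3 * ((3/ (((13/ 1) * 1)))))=13/ 9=1.44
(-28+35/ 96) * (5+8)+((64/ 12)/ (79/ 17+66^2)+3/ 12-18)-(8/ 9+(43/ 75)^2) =-560766608737/ 1482620000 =-378.23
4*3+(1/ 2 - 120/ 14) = 55/ 14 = 3.93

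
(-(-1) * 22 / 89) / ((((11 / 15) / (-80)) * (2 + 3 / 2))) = -4800 / 623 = -7.70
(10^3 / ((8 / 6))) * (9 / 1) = 6750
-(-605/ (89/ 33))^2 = -398601225/ 7921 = -50322.08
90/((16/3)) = 135/8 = 16.88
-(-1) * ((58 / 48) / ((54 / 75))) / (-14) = -725 / 6048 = -0.12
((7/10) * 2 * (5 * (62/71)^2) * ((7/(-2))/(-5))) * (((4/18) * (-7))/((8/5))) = -329623/90738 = -3.63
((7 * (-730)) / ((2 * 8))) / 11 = -2555 / 88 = -29.03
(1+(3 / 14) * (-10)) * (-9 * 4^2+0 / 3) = 1152 / 7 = 164.57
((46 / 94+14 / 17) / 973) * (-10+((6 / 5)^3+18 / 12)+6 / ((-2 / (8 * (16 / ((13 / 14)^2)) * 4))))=-79252072733 / 32846290750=-2.41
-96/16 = -6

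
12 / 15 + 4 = 24 / 5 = 4.80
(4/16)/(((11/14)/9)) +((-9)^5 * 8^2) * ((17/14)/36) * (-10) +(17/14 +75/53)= 5202108097/4081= 1274714.06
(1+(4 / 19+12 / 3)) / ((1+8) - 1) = 99 / 152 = 0.65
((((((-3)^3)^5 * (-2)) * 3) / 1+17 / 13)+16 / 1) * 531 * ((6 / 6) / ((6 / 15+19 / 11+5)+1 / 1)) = 10895557742685 / 1937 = 5624965277.59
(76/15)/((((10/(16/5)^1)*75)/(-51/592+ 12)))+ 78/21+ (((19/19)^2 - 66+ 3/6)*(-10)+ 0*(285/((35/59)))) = 1575784741/2428125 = 648.97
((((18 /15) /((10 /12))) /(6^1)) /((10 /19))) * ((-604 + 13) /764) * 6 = -101061 /47750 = -2.12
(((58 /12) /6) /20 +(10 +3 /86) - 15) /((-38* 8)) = 152473 /9411840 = 0.02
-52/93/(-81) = 0.01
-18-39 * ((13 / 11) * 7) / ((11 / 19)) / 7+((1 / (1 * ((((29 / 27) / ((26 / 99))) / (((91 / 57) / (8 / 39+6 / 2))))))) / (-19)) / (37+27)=-494597943507 / 5066996000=-97.61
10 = 10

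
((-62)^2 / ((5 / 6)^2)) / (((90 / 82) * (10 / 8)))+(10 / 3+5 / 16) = 121149247 / 30000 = 4038.31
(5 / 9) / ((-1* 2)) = -5 / 18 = -0.28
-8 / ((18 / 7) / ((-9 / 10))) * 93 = 1302 / 5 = 260.40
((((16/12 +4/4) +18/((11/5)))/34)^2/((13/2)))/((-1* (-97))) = 120409/793726362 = 0.00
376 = 376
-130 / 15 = -26 / 3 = -8.67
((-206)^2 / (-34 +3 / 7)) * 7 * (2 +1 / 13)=-56142828 / 3055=-18377.36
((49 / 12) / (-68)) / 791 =-7 / 92208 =-0.00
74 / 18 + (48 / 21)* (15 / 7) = 3973 / 441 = 9.01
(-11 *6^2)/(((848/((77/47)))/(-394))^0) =-396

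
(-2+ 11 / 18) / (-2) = 25 / 36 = 0.69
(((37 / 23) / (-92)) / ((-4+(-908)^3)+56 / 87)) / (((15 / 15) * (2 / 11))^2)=389499 / 551254889802304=0.00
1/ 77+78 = 6007/ 77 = 78.01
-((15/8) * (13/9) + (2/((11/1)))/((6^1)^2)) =-2.71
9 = 9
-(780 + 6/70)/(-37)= 27303/1295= 21.08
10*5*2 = 100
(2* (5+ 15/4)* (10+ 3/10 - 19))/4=-609/16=-38.06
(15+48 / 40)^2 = 6561 / 25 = 262.44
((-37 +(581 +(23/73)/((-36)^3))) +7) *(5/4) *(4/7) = 9383221325/23841216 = 393.57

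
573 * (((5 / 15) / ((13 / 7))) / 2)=1337 / 26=51.42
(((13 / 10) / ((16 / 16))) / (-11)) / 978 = -13 / 107580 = -0.00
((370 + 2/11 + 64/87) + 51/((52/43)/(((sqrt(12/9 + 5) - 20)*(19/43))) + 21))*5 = 83980*sqrt(57)/61844911 + 110488294589185/59185579827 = 1866.82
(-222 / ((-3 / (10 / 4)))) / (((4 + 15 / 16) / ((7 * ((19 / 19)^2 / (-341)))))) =-20720 / 26939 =-0.77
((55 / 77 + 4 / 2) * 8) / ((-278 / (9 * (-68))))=46512 / 973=47.80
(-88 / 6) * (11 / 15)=-484 / 45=-10.76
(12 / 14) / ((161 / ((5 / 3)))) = 0.01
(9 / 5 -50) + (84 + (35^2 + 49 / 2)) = 12853 / 10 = 1285.30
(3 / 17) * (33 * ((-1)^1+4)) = 297 / 17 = 17.47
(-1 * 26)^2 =676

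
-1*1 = -1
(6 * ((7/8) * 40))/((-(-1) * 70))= 3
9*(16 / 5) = 144 / 5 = 28.80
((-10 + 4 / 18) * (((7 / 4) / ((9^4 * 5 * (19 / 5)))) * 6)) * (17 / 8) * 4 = -2618 / 373977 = -0.01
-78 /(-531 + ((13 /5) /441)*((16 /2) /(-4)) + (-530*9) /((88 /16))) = 1891890 /33915391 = 0.06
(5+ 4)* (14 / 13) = 126 / 13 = 9.69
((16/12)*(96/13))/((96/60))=80/13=6.15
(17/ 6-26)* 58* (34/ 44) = -68527/ 66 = -1038.29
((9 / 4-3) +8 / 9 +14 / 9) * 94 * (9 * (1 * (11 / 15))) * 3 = 31537 / 10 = 3153.70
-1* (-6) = 6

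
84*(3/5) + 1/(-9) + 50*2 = 6763/45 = 150.29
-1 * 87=-87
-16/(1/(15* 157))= -37680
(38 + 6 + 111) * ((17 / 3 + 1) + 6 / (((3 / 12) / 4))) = 47740 / 3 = 15913.33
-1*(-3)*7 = 21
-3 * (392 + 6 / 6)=-1179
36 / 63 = 4 / 7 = 0.57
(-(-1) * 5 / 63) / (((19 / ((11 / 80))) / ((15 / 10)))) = 0.00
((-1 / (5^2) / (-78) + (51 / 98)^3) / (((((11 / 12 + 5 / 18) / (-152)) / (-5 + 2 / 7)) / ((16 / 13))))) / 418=37383932448 / 149617174525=0.25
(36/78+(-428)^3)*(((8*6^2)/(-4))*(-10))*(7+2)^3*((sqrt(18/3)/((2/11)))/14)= -210169327876200*sqrt(6)/13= -39600585606183.58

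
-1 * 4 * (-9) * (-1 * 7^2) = -1764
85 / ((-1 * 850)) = -1 / 10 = -0.10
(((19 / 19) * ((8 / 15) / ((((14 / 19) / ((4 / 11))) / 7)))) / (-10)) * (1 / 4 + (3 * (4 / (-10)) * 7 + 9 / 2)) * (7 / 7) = 0.67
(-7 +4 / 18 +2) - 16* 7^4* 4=-1383019 / 9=-153668.78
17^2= 289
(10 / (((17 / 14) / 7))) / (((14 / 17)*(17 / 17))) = 70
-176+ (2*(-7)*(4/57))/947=-9500360/53979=-176.00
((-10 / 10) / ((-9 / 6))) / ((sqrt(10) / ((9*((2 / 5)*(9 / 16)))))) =0.43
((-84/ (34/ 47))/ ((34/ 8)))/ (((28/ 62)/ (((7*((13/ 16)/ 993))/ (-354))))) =132587/ 135453144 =0.00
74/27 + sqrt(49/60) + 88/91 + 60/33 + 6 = 7 * sqrt(15)/30 + 311512/27027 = 12.43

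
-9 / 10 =-0.90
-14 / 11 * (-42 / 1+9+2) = 434 / 11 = 39.45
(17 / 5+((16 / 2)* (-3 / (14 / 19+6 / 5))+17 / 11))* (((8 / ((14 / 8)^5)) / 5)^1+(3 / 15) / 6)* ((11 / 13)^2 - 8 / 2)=3.20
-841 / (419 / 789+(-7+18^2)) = -663549 / 250532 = -2.65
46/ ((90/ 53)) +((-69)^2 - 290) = 202414/ 45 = 4498.09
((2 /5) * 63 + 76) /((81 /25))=2530 /81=31.23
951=951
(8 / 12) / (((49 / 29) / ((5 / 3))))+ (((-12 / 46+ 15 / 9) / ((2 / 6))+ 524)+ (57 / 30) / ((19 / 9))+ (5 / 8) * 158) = 127502579 / 202860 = 628.52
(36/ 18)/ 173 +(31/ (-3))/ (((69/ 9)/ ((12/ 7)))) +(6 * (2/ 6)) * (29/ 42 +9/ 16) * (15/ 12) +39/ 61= 240222023/ 163107168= 1.47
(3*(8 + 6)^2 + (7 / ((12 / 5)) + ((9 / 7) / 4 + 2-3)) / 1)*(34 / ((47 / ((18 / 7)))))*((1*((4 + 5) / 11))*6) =136543320 / 25333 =5389.94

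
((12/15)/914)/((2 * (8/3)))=3/18280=0.00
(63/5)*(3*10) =378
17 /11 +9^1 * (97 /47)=10402 /517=20.12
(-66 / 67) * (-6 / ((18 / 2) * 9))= 44 / 603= 0.07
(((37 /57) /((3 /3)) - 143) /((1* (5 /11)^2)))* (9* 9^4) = -19324651302 /475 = -40683476.43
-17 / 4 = -4.25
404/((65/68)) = 27472/65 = 422.65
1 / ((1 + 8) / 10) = 10 / 9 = 1.11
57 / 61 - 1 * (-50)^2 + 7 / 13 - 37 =-2010673 / 793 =-2535.53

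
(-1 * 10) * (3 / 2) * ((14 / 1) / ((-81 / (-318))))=-7420 / 9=-824.44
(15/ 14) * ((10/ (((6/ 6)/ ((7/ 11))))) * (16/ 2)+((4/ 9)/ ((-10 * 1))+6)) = 14074/ 231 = 60.93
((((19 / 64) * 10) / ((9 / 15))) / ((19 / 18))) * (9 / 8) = 675 / 128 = 5.27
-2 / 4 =-1 / 2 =-0.50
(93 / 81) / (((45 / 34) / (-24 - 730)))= -794716 / 1215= -654.09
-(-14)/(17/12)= 168/17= 9.88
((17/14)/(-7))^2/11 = 289/105644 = 0.00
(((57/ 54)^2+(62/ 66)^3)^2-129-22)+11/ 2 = -26356621378199/ 185971387536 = -141.72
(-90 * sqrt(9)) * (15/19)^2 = -60750/361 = -168.28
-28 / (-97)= 28 / 97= 0.29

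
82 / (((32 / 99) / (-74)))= -150183 / 8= -18772.88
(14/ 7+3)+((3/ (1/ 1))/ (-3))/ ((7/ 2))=33/ 7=4.71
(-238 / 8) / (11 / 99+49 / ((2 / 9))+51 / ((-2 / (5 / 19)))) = -0.14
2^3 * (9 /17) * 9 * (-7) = -4536 /17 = -266.82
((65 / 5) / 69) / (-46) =-13 / 3174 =-0.00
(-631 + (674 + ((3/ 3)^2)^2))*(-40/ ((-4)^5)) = 55/ 32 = 1.72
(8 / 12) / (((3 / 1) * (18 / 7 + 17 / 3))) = 0.03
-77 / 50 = -1.54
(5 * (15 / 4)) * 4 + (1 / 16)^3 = 307201 / 4096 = 75.00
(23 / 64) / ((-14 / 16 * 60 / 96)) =-23 / 35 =-0.66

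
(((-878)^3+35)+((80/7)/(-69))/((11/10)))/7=-3596030290421/37191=-96690873.88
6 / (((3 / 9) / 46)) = 828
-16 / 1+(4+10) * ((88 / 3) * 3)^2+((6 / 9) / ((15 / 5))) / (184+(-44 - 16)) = 60487201 / 558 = 108400.00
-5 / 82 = -0.06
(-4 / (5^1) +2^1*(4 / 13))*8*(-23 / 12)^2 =-1058 / 195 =-5.43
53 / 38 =1.39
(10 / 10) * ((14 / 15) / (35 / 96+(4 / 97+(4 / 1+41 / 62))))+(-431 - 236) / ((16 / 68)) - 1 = -82953513551 / 29254660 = -2835.57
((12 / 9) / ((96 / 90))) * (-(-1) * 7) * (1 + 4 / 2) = 105 / 4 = 26.25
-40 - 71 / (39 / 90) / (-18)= -1205 / 39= -30.90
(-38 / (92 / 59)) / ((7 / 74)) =-41477 / 161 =-257.62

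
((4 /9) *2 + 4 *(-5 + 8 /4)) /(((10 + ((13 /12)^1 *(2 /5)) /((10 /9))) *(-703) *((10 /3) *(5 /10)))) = 2000 /2191251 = 0.00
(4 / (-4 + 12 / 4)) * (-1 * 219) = 876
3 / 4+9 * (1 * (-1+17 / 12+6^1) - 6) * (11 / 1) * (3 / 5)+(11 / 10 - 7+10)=148 / 5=29.60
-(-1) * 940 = 940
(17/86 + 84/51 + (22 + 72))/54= 140125/78948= 1.77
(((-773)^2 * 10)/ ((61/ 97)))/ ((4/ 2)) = 289801565/ 61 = 4750845.33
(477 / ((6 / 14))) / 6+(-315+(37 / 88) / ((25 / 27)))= -283901 / 2200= -129.05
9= 9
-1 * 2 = -2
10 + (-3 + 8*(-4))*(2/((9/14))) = -890/9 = -98.89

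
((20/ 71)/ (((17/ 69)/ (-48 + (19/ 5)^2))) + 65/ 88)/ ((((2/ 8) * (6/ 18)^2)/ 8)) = -719472852/ 66385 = -10837.88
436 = 436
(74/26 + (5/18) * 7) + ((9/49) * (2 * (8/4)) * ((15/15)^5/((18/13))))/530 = 14559227/3038490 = 4.79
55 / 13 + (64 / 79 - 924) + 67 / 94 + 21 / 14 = -44250429 / 48269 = -916.75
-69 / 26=-2.65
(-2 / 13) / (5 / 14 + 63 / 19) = -532 / 12701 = -0.04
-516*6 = -3096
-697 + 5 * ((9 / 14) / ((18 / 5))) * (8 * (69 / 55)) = -688.04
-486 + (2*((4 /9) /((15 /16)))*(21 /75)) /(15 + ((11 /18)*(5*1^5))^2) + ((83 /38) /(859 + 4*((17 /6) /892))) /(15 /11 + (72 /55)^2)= -1708342595766024671 /3515193100455625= -485.99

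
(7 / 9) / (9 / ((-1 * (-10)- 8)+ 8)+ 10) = 70 / 981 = 0.07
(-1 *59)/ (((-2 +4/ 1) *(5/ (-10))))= 59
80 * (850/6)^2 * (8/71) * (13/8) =187850000/639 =293974.96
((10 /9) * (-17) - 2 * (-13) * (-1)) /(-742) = 202 /3339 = 0.06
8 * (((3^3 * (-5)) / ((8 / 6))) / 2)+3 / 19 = -7692 / 19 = -404.84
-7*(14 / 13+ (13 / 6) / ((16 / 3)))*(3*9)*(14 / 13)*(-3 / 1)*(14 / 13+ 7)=257131665 / 35152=7314.85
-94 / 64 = -47 / 32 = -1.47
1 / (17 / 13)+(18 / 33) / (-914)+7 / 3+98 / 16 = 18915377 / 2051016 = 9.22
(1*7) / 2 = 7 / 2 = 3.50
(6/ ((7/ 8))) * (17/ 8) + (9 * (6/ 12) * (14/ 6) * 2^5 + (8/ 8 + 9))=2524/ 7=360.57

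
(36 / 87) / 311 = 12 / 9019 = 0.00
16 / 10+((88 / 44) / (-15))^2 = 1.62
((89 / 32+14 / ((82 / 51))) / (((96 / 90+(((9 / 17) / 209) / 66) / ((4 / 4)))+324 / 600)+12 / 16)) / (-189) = -14727451475 / 570990354984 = -0.03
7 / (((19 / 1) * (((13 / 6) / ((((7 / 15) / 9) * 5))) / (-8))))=-784 / 2223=-0.35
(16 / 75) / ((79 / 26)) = 416 / 5925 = 0.07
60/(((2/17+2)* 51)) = 0.56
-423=-423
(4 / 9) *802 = 3208 / 9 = 356.44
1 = 1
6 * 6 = 36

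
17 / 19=0.89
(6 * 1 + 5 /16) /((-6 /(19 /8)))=-1919 /768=-2.50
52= 52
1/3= 0.33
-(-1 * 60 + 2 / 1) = 58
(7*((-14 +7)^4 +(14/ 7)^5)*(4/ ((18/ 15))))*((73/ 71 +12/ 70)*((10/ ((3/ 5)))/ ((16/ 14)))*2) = 423078425/ 213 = 1986283.69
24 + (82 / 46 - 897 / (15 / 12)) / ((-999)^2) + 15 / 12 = 11591452339 / 459080460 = 25.25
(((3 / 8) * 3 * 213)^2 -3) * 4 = 3674697 / 16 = 229668.56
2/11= 0.18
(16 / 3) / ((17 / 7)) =112 / 51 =2.20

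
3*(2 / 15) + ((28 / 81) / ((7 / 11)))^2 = 22802 / 32805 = 0.70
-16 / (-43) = 16 / 43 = 0.37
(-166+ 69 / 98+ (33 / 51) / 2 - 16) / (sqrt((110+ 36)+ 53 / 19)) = -150750 * sqrt(53713) / 2354891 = -14.84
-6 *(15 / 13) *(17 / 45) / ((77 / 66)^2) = -1224 / 637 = -1.92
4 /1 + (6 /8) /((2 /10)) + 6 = 55 /4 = 13.75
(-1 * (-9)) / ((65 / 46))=414 / 65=6.37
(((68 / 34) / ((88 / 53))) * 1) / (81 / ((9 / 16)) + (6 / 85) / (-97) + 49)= 436985 / 70016276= 0.01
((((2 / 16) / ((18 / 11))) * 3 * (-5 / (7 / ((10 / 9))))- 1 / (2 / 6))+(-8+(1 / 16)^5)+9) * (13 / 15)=-5621282407 / 2972712960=-1.89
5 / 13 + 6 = 83 / 13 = 6.38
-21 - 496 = -517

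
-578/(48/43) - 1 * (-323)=-194.79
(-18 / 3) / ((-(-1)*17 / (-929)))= 5574 / 17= 327.88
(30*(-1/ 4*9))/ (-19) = 135/ 38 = 3.55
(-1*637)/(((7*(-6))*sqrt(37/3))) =91*sqrt(111)/222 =4.32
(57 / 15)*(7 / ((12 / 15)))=133 / 4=33.25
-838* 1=-838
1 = 1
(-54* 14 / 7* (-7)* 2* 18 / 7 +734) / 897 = 4622 / 897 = 5.15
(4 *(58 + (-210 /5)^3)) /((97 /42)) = -12437040 /97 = -128216.91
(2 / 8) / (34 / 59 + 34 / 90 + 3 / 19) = 50445 / 224368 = 0.22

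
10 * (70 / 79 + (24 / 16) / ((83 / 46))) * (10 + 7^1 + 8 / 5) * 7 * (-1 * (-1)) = 14661822 / 6557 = 2236.06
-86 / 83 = -1.04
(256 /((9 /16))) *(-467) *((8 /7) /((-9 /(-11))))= -168329216 /567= -296876.92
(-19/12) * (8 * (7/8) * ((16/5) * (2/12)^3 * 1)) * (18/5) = -133/225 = -0.59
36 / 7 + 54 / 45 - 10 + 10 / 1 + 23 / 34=8353 / 1190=7.02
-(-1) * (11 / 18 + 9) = 173 / 18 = 9.61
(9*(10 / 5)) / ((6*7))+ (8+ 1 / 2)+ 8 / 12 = 403 / 42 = 9.60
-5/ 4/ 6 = -5/ 24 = -0.21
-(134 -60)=-74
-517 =-517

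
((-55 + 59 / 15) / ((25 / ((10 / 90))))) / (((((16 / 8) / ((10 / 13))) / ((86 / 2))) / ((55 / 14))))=-181159 / 12285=-14.75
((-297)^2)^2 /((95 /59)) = 459068833179 /95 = 4832303507.15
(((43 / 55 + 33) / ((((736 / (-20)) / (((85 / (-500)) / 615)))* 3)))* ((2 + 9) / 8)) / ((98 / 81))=142137 / 1478624000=0.00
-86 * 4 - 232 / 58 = -348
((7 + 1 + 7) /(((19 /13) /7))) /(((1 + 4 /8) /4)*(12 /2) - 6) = -364 /19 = -19.16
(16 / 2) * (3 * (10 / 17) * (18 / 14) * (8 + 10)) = 38880 / 119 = 326.72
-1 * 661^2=-436921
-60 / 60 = -1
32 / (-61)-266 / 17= -16770 / 1037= -16.17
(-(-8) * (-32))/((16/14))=-224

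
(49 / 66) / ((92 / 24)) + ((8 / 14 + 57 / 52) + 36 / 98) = 1436657 / 644644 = 2.23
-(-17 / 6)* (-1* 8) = -68 / 3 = -22.67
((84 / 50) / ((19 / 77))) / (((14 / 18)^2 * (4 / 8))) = 10692 / 475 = 22.51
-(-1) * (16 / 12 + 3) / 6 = 13 / 18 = 0.72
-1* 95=-95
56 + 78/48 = 461/8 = 57.62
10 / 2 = 5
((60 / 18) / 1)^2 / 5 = 20 / 9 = 2.22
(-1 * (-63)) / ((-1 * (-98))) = 9 / 14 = 0.64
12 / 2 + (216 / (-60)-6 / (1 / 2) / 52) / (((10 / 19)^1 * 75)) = 95923 / 16250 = 5.90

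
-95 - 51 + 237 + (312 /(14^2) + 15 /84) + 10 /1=102.77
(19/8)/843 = 19/6744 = 0.00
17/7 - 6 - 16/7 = -41/7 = -5.86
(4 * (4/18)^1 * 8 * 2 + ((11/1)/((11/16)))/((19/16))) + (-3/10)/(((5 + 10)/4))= 118058/4275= 27.62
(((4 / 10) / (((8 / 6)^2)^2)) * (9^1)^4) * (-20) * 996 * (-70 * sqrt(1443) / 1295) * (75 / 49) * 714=506157694425 * sqrt(1443) / 518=37118400125.57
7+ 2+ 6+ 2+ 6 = 23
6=6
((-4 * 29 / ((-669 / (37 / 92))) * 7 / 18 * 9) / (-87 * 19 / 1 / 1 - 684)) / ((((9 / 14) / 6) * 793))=-105154 / 85547457801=-0.00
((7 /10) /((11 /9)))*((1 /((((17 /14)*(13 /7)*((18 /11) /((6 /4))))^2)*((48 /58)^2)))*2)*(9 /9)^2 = 155481557 /562648320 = 0.28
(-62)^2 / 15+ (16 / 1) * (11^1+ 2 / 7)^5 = 738558141868 / 252105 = 2929565.62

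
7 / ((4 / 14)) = 49 / 2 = 24.50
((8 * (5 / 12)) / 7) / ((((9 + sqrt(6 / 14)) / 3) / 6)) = 0.89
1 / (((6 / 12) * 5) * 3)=2 / 15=0.13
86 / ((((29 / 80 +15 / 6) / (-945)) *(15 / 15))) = -6501600 / 229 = -28391.27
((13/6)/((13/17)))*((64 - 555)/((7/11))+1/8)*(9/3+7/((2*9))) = -44799437/6048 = -7407.31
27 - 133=-106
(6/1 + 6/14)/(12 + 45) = 0.11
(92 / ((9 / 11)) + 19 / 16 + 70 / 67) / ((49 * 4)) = 1106401 / 1891008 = 0.59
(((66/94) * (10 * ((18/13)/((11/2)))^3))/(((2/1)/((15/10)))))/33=349920/137437729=0.00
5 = 5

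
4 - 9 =-5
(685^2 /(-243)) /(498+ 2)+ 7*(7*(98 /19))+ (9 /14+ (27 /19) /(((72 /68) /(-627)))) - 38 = -407207917 /646380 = -629.98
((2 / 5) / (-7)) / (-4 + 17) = -2 / 455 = -0.00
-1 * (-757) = 757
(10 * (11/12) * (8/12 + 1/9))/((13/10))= 1925/351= 5.48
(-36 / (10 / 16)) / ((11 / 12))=-3456 / 55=-62.84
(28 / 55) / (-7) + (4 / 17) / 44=-63 / 935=-0.07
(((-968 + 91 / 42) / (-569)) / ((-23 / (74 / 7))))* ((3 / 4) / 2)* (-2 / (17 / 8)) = 428830 / 1557353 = 0.28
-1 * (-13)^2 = -169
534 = 534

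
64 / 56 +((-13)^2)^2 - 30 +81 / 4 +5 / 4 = 399751 / 14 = 28553.64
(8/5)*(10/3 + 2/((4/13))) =236/15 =15.73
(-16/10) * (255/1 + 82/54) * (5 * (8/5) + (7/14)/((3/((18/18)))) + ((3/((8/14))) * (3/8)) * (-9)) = 3175571/810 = 3920.46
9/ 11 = 0.82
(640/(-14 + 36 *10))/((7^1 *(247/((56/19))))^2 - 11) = 4096/762014657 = 0.00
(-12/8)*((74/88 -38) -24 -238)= 39489/88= 448.74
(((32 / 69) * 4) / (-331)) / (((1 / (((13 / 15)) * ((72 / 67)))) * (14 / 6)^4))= -1078272 / 6123402355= -0.00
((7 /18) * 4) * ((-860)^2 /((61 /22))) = 227796800 /549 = 414930.42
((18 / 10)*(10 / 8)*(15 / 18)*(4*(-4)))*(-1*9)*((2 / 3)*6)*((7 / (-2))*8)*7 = -211680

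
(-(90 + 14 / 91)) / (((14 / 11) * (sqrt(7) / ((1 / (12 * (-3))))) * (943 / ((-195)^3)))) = -204257625 * sqrt(7) / 92414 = -5847.76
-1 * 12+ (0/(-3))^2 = -12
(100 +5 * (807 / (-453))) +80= 25835 / 151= 171.09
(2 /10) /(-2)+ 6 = 59 /10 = 5.90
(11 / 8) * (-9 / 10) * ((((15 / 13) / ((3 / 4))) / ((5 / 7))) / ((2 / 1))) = -693 / 520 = -1.33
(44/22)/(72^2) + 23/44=14915/28512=0.52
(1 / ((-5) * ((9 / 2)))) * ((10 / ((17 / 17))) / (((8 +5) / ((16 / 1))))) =-64 / 117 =-0.55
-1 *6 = -6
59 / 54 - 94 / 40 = -679 / 540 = -1.26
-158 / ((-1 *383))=158 / 383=0.41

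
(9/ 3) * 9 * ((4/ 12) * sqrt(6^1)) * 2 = 18 * sqrt(6) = 44.09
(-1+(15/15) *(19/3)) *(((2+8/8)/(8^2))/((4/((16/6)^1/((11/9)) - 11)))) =-97/176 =-0.55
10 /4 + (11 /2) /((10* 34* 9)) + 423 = 2604071 /6120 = 425.50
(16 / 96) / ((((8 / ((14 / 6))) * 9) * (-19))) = -7 / 24624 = -0.00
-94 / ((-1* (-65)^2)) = 94 / 4225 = 0.02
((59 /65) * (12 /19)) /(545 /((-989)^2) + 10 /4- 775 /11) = -15235212696 /1805914447675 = -0.01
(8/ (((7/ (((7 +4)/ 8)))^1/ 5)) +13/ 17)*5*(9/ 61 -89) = -27804600/ 7259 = -3830.36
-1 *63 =-63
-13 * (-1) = 13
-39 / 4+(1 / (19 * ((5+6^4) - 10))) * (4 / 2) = -956623 / 98116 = -9.75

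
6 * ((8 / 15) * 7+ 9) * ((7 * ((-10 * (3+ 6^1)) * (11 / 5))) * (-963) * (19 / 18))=538187958 / 5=107637591.60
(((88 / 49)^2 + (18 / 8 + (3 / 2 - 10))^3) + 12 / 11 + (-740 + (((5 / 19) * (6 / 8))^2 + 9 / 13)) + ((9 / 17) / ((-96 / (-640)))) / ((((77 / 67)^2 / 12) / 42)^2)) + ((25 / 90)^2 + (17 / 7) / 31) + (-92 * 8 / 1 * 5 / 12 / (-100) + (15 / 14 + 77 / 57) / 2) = 1155937510351420081293373 / 2253507808786153920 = 512950.30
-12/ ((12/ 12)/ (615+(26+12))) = -7836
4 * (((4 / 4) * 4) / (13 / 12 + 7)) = 192 / 97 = 1.98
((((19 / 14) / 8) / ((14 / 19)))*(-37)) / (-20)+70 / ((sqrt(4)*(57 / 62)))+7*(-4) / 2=43787269 / 1787520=24.50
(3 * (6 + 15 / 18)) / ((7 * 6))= 41 / 84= 0.49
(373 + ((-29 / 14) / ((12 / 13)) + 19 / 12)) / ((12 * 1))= 20851 / 672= 31.03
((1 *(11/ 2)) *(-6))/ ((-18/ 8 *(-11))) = -4/ 3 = -1.33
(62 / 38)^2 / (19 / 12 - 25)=-11532 / 101441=-0.11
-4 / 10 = -2 / 5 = -0.40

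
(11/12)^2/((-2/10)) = -605/144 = -4.20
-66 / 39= -22 / 13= -1.69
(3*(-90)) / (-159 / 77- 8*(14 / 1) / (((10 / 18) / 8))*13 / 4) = 34650 / 672937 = 0.05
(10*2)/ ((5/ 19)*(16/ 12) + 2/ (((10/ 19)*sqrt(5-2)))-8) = -12426000/ 4361437-2057700*sqrt(3)/ 4361437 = -3.67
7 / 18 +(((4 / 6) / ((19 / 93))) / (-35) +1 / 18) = 2102 / 5985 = 0.35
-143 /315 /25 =-143 /7875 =-0.02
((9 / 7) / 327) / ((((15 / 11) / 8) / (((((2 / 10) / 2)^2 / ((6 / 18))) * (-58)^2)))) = 222024 / 95375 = 2.33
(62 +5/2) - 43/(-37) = 4859/74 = 65.66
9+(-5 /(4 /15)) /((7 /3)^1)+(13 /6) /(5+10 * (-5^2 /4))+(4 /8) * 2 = 18611 /9660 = 1.93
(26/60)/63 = 13/1890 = 0.01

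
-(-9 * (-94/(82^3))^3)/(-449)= 934407/9407647266744863296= 0.00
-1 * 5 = -5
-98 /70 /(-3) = 7 /15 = 0.47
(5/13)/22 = 5/286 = 0.02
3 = 3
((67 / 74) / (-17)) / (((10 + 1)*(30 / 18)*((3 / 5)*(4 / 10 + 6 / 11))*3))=-335 / 196248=-0.00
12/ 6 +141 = 143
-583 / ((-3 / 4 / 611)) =1424852 / 3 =474950.67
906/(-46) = -453/23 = -19.70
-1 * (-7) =7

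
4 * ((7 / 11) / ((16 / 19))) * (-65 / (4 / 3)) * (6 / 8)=-77805 / 704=-110.52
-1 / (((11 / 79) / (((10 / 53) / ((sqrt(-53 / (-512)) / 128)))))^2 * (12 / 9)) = -217967.81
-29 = -29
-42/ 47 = -0.89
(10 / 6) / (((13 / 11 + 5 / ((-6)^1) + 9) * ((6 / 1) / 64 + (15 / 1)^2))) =3520 / 4444251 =0.00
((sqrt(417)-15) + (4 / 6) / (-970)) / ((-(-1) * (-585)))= 21826 / 851175-sqrt(417) / 585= -0.01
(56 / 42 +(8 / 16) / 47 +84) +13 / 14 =85151 / 987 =86.27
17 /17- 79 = -78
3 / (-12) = -1 / 4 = -0.25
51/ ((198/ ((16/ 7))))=136/ 231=0.59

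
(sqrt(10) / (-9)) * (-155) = 155 * sqrt(10) / 9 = 54.46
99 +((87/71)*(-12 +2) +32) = 8431/71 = 118.75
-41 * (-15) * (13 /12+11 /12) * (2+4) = 7380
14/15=0.93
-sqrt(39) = -6.24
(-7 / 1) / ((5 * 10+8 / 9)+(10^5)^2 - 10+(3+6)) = -63 / 90000000449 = -0.00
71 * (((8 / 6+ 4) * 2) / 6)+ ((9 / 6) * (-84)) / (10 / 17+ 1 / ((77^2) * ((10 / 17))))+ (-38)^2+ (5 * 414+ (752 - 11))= 22247042839 / 5338701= 4167.13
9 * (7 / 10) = 63 / 10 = 6.30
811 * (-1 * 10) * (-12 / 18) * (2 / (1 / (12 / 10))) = 12976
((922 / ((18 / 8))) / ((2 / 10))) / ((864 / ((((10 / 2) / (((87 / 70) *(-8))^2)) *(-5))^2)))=2161837890625 / 14255525809152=0.15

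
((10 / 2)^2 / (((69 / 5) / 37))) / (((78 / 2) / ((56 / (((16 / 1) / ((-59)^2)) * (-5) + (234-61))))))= 128797000 / 231477129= 0.56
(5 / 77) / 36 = 5 / 2772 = 0.00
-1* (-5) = 5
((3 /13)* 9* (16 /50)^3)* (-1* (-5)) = 13824 /40625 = 0.34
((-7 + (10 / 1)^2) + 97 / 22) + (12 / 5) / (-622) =3332233 / 34210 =97.41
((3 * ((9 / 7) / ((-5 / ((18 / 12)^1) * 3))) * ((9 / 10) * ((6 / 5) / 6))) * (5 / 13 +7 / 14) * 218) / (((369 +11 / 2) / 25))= -609201 / 681590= -0.89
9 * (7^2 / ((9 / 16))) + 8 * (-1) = 776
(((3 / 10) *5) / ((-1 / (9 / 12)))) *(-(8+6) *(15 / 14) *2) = 135 / 4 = 33.75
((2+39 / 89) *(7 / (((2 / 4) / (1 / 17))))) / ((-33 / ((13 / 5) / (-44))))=19747 / 5492190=0.00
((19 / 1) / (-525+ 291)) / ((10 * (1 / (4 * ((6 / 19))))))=-2 / 195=-0.01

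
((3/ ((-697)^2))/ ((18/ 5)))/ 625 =1/ 364356750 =0.00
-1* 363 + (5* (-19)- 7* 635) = -4903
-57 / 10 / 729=-19 / 2430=-0.01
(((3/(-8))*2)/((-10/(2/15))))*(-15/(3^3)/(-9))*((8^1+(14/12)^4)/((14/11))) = 140459/29393280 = 0.00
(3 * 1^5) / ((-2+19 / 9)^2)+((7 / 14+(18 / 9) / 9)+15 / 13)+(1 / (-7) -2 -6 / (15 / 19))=1925741 / 8190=235.13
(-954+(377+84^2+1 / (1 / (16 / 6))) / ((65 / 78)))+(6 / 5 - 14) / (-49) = 390484 / 49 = 7969.06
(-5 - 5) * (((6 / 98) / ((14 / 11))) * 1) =-165 / 343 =-0.48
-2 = -2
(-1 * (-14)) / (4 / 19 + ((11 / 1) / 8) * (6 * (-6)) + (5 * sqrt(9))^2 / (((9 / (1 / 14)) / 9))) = -0.42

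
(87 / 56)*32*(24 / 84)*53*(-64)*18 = -42494976 / 49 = -867244.41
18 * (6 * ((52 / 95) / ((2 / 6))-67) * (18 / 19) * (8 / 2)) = -48281184 / 1805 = -26748.58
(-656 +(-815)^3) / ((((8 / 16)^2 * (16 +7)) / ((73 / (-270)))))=3436357762 / 135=25454501.94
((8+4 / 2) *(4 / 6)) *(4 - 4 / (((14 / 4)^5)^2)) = 7532646000 / 282475249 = 26.67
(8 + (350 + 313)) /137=671 /137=4.90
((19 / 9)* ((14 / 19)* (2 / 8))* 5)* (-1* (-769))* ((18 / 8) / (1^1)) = 26915 / 8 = 3364.38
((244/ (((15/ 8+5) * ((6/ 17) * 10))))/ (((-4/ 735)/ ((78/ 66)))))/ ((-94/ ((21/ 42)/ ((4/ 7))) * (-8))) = -2.54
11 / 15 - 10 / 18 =8 / 45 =0.18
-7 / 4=-1.75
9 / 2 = 4.50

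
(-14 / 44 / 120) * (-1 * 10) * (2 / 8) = 7 / 1056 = 0.01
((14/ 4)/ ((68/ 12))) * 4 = 2.47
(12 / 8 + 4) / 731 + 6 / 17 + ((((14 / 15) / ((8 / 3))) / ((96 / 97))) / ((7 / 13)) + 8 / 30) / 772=7683653 / 21245440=0.36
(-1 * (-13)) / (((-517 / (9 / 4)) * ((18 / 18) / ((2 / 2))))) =-117 / 2068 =-0.06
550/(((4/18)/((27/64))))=66825/64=1044.14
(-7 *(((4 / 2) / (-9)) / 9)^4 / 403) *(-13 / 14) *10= 80 / 1334448351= 0.00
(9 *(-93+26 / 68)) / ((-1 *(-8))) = -28341 / 272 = -104.19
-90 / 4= -45 / 2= -22.50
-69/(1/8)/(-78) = 92/13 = 7.08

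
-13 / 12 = -1.08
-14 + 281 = 267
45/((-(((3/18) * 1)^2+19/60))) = -4050/31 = -130.65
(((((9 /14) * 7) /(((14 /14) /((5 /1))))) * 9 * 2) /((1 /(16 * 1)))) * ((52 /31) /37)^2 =17521920 /1315609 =13.32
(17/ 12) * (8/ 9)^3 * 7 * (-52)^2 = 41187328/ 2187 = 18832.80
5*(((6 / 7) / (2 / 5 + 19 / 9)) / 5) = 270 / 791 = 0.34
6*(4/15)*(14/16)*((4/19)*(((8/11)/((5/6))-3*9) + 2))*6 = -222936/5225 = -42.67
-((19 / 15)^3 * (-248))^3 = 128031289.48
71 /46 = 1.54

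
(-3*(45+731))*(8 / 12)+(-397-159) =-2108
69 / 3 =23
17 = 17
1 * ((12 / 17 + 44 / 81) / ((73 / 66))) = 37840 / 33507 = 1.13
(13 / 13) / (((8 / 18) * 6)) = 3 / 8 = 0.38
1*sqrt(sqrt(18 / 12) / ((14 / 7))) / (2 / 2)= 6^(1 / 4) / 2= 0.78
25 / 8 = 3.12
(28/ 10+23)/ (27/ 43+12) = 1849/ 905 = 2.04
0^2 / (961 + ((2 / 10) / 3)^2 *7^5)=0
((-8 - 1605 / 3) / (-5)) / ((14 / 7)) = 543 / 10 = 54.30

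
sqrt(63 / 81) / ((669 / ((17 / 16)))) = 17 * sqrt(7) / 32112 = 0.00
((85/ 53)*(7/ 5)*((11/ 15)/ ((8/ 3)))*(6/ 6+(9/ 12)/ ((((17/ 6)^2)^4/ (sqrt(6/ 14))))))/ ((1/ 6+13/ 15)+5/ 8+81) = 41570496*sqrt(21)/ 215717912766811+561/ 75101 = 0.01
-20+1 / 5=-99 / 5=-19.80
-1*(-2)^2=-4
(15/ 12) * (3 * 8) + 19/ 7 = 229/ 7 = 32.71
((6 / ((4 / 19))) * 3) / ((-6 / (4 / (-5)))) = 57 / 5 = 11.40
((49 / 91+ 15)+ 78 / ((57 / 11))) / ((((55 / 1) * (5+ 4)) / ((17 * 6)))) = 256904 / 40755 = 6.30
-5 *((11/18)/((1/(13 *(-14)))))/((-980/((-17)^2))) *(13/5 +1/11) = -139009/315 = -441.30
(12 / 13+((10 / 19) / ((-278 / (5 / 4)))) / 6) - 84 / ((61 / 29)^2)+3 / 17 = -932280099989 / 52123261944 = -17.89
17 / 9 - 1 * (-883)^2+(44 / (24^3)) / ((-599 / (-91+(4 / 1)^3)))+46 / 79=-42503669250163 / 54513792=-779686.53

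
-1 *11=-11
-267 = -267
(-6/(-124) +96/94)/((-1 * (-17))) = 3117/49538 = 0.06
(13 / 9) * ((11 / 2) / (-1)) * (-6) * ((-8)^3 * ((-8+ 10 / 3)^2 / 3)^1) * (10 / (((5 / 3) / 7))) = -200904704 / 27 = -7440914.96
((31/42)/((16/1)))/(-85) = -31/57120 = -0.00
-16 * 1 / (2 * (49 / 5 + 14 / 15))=-120 / 161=-0.75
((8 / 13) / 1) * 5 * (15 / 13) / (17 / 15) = 9000 / 2873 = 3.13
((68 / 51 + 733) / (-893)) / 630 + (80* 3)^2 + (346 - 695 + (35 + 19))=96717657647 / 1687770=57305.00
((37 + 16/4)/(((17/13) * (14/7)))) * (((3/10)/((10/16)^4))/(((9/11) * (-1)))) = -6003712/159375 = -37.67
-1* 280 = -280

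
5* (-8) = -40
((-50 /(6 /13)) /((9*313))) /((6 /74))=-0.47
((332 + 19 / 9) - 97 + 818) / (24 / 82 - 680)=-97334 / 62703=-1.55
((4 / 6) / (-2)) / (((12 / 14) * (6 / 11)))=-77 / 108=-0.71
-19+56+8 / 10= 189 / 5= 37.80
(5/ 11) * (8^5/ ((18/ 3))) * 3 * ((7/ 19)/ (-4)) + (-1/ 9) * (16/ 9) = -11615504/ 16929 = -686.13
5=5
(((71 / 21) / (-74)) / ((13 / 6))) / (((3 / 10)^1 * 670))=-71 / 676767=-0.00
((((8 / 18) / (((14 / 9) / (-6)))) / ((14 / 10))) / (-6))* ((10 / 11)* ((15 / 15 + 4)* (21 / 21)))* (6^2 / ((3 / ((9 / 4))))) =13500 / 539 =25.05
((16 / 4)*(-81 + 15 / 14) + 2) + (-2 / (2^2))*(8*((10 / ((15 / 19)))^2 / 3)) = -100480 / 189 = -531.64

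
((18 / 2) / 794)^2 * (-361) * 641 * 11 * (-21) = 4329744111 / 630436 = 6867.86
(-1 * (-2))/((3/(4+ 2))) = 4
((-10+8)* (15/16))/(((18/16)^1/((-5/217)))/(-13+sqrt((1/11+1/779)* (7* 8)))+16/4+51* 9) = -1966363144575/489622470265961+585900* sqrt(23693285)/489622470265961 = -0.00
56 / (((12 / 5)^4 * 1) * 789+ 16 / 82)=179375 / 83849233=0.00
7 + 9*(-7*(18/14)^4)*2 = -337.31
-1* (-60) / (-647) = -0.09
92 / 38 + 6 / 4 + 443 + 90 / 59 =448.45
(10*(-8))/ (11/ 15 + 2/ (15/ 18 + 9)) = -85.40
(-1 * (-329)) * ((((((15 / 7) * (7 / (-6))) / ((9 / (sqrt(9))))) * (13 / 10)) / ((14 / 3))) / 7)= -611 / 56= -10.91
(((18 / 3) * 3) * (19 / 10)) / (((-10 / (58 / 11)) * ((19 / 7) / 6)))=-10962 / 275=-39.86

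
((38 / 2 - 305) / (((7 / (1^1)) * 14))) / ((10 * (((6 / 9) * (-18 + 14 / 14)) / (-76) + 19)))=-8151 / 534835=-0.02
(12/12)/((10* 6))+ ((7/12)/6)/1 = 0.11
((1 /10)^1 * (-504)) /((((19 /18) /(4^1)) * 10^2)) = -4536 /2375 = -1.91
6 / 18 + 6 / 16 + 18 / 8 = 71 / 24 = 2.96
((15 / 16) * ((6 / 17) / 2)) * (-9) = -405 / 272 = -1.49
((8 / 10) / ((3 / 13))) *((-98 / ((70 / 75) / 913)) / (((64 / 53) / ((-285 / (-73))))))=-1254968715 / 1168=-1074459.52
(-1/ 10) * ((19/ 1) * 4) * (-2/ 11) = 76/ 55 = 1.38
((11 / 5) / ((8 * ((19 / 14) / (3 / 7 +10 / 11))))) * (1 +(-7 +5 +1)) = 0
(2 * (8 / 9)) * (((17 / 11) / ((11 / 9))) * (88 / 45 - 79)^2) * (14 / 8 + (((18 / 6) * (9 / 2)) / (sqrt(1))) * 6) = 1104165.55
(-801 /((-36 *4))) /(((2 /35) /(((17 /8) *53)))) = 2806615 /256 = 10963.34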